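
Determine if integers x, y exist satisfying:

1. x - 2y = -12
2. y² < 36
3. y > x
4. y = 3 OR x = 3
Yes

Take x = -6, y = 3. Substituting into each constraint:
  (1) (-6) - 2(3) = -12 ✓
  (2) y² = (3)² = 9, and 9 < 36 ✓
  (3) 3 > -6 ✓
  (4) y = 3, target 3 ✓ (first branch holds)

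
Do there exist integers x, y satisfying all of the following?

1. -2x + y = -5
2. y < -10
Yes

Take x = -3, y = -11. Substituting into each constraint:
  (1) -2(-3) + (-11) = -5 ✓
  (2) -11 < -10 ✓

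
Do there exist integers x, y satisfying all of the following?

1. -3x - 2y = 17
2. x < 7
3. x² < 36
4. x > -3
Yes

Take x = -1, y = -7. Substituting into each constraint:
  (1) -3(-1) - 2(-7) = 17 ✓
  (2) -1 < 7 ✓
  (3) x² = (-1)² = 1, and 1 < 36 ✓
  (4) -1 > -3 ✓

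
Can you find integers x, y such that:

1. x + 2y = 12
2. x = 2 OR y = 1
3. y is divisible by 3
No

The full constraint system is jointly infeasible over the integers. Each constraint and what it forces:

  - x + 2y = 12: is a linear equation tying the variables together
  - x = 2 OR y = 1: forces a choice: either x = 2 or y = 1
  - y is divisible by 3: restricts y to multiples of 3

Split on the disjunction (x = 2 OR y = 1):
  • If x = 2: with x = 2, writing y = 3y', every remaining term of the linear equation is divisible by 6, so the left side is ≡ 0 (mod 6); but the right side 10 ≡ 4 (mod 6). No integers can satisfy it.
  • If y = 1: this contradicts the divisibility constraint — 1 is not a multiple of 3.
Both branches are infeasible, so the system has no integer solution.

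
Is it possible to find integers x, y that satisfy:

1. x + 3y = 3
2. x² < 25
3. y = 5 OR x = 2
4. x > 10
No

A contradictory subset is {x + 3y = 3, y = 5 OR x = 2, x > 10}. No integer assignment can satisfy these jointly:

  - x + 3y = 3: is a linear equation tying the variables together
  - y = 5 OR x = 2: forces a choice: either y = 5 or x = 2
  - x > 10: bounds one variable relative to a constant

Split on the disjunction (y = 5 OR x = 2):
  • If y = 5: the equation forces x = -12, which contradicts the bound x ≥ 11.
  • If x = 2: this contradicts the bound x ≥ 11.
Both branches are infeasible, so the system has no integer solution.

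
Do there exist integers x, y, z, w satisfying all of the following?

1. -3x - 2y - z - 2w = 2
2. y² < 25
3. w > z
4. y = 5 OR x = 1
Yes

Take x = 1, y = 4, z = -5, w = -4. Substituting into each constraint:
  (1) -3(1) - 2(4) + 5 - 2(-4) = 2 ✓
  (2) y² = (4)² = 16, and 16 < 25 ✓
  (3) -4 > -5 ✓
  (4) x = 1, target 1 ✓ (second branch holds)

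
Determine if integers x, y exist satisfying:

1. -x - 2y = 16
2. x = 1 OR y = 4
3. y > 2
Yes

Take x = -24, y = 4. Substituting into each constraint:
  (1) 24 - 2(4) = 16 ✓
  (2) y = 4, target 4 ✓ (second branch holds)
  (3) 4 > 2 ✓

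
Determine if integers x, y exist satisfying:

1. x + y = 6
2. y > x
Yes

Take x = 2, y = 4. Substituting into each constraint:
  (1) 2 + 4 = 6 ✓
  (2) 4 > 2 ✓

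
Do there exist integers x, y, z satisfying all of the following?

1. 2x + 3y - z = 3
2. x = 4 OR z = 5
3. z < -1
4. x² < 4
No

A contradictory subset is {x = 4 OR z = 5, z < -1, x² < 4}. No integer assignment can satisfy these jointly:

  - x = 4 OR z = 5: forces a choice: either x = 4 or z = 5
  - z < -1: bounds one variable relative to a constant
  - x² < 4: restricts x to |x| ≤ 1

Split on the disjunction (x = 4 OR z = 5):
  • If x = 4: this contradicts x² < 4, which requires |x| ≤ 1.
  • If z = 5: this contradicts the bound z ≤ -2.
Both branches are infeasible, so the system has no integer solution.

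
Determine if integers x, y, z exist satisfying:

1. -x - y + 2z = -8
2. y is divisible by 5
Yes

Take x = 8, y = 0, z = 0. Substituting into each constraint:
  (1) (-8) + 0 + 2(0) = -8 ✓
  (2) 0 = 5 × 0, remainder 0 ✓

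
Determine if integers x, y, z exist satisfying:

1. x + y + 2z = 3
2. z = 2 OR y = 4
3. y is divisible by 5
Yes

Take x = -6, y = 5, z = 2. Substituting into each constraint:
  (1) (-6) + 5 + 2(2) = 3 ✓
  (2) z = 2, target 2 ✓ (first branch holds)
  (3) 5 = 5 × 1, remainder 0 ✓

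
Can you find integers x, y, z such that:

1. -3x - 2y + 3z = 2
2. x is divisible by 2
Yes

Take x = 0, y = 2, z = 2. Substituting into each constraint:
  (1) -3(0) - 2(2) + 3(2) = 2 ✓
  (2) 0 = 2 × 0, remainder 0 ✓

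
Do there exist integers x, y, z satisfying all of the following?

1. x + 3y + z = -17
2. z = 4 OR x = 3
Yes

Take x = 6, y = -9, z = 4. Substituting into each constraint:
  (1) 6 + 3(-9) + 4 = -17 ✓
  (2) z = 4, target 4 ✓ (first branch holds)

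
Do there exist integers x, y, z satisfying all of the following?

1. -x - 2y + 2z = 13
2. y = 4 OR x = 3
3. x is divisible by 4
No

A contradictory subset is {-x - 2y + 2z = 13, x is divisible by 4}. No integer assignment can satisfy these jointly:

  - -x - 2y + 2z = 13: is a linear equation tying the variables together
  - x is divisible by 4: restricts x to multiples of 4

Modular obstruction: writing x = 4x', every remaining term of the linear equation is divisible by 2, so the left side is ≡ 0 (mod 2); but the right side 13 ≡ 1 (mod 2). No integers can satisfy it.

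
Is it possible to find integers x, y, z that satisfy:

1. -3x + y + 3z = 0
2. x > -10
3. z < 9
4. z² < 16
Yes

Take x = 0, y = 0, z = 0. Substituting into each constraint:
  (1) -3(0) + 0 + 3(0) = 0 ✓
  (2) 0 > -10 ✓
  (3) 0 < 9 ✓
  (4) z² = (0)² = 0, and 0 < 16 ✓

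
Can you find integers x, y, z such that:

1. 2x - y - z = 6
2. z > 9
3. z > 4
Yes

Take x = 8, y = 0, z = 10. Substituting into each constraint:
  (1) 2(8) + 0 + (-10) = 6 ✓
  (2) 10 > 9 ✓
  (3) 10 > 4 ✓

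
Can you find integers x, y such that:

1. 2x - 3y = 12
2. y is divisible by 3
Yes

Take x = 6, y = 0. Substituting into each constraint:
  (1) 2(6) - 3(0) = 12 ✓
  (2) 0 = 3 × 0, remainder 0 ✓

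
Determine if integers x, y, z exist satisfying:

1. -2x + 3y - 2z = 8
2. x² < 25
Yes

Take x = 0, y = 0, z = -4. Substituting into each constraint:
  (1) -2(0) + 3(0) - 2(-4) = 8 ✓
  (2) x² = (0)² = 0, and 0 < 25 ✓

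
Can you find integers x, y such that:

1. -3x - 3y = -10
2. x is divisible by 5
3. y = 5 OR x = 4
No

Even the single constraint (-3x - 3y = -10) is infeasible over the integers.

  - -3x - 3y = -10: every term on the left is divisible by 3, so the LHS ≡ 0 (mod 3), but the RHS -10 is not — no integer solution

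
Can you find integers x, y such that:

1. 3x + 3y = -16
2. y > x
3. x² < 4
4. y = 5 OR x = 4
No

Even the single constraint (3x + 3y = -16) is infeasible over the integers.

  - 3x + 3y = -16: every term on the left is divisible by 3, so the LHS ≡ 0 (mod 3), but the RHS -16 is not — no integer solution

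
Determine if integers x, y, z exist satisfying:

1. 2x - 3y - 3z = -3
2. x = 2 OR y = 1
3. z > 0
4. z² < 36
Yes

Take x = 3, y = 1, z = 2. Substituting into each constraint:
  (1) 2(3) - 3(1) - 3(2) = -3 ✓
  (2) y = 1, target 1 ✓ (second branch holds)
  (3) 2 > 0 ✓
  (4) z² = (2)² = 4, and 4 < 36 ✓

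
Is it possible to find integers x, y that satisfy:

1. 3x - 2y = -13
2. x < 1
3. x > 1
No

A contradictory subset is {x < 1, x > 1}. No integer assignment can satisfy these jointly:

  - x < 1: bounds one variable relative to a constant
  - x > 1: bounds one variable relative to a constant

Direct contradiction: the bounds on x require x ≥ 2 and x ≤ 0 simultaneously, which is empty.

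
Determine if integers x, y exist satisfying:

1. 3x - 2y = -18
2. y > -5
Yes

Take x = 0, y = 9. Substituting into each constraint:
  (1) 3(0) - 2(9) = -18 ✓
  (2) 9 > -5 ✓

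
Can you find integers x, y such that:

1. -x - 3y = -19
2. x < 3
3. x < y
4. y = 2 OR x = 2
No

A contradictory subset is {-x - 3y = -19, x < 3, y = 2 OR x = 2}. No integer assignment can satisfy these jointly:

  - -x - 3y = -19: is a linear equation tying the variables together
  - x < 3: bounds one variable relative to a constant
  - y = 2 OR x = 2: forces a choice: either y = 2 or x = 2

Split on the disjunction (y = 2 OR x = 2):
  • If y = 2: the equation forces x = 13, which contradicts the bound x ≤ 2.
  • If x = 2: with x = 2, every remaining term of the linear equation is divisible by 3, so the left side is ≡ 0 (mod 3); but the right side -17 ≡ 1 (mod 3). No integers can satisfy it.
Both branches are infeasible, so the system has no integer solution.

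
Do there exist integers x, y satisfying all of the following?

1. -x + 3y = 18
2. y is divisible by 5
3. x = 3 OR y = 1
No

The full constraint system is jointly infeasible over the integers. Each constraint and what it forces:

  - -x + 3y = 18: is a linear equation tying the variables together
  - y is divisible by 5: restricts y to multiples of 5
  - x = 3 OR y = 1: forces a choice: either x = 3 or y = 1

Split on the disjunction (x = 3 OR y = 1):
  • If x = 3: with x = 3, writing y = 5y', every remaining term of the linear equation is divisible by 15, so the left side is ≡ 0 (mod 15); but the right side 21 ≡ 6 (mod 15). No integers can satisfy it.
  • If y = 1: this contradicts the divisibility constraint — 1 is not a multiple of 5.
Both branches are infeasible, so the system has no integer solution.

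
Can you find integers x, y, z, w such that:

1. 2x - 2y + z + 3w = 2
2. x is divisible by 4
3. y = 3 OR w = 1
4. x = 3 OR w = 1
Yes

Take x = 0, y = 0, z = -1, w = 1. Substituting into each constraint:
  (1) 2(0) - 2(0) + (-1) + 3(1) = 2 ✓
  (2) 0 = 4 × 0, remainder 0 ✓
  (3) w = 1, target 1 ✓ (second branch holds)
  (4) w = 1, target 1 ✓ (second branch holds)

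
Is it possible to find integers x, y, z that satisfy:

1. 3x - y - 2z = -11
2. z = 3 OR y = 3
Yes

Take x = -1, y = 2, z = 3. Substituting into each constraint:
  (1) 3(-1) + (-2) - 2(3) = -11 ✓
  (2) z = 3, target 3 ✓ (first branch holds)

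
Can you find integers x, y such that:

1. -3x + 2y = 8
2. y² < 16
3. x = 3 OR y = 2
No

A contradictory subset is {-3x + 2y = 8, x = 3 OR y = 2}. No integer assignment can satisfy these jointly:

  - -3x + 2y = 8: is a linear equation tying the variables together
  - x = 3 OR y = 2: forces a choice: either x = 3 or y = 2

Split on the disjunction (x = 3 OR y = 2):
  • If x = 3: with x = 3, every remaining term of the linear equation is divisible by 2, so the left side is ≡ 0 (mod 2); but the right side 17 ≡ 1 (mod 2). No integers can satisfy it.
  • If y = 2: with y = 2, every remaining term of the linear equation is divisible by 3, so the left side is ≡ 0 (mod 3); but the right side 4 ≡ 1 (mod 3). No integers can satisfy it.
Both branches are infeasible, so the system has no integer solution.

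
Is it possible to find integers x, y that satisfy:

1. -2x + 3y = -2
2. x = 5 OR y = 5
No

The full constraint system is jointly infeasible over the integers. Each constraint and what it forces:

  - -2x + 3y = -2: is a linear equation tying the variables together
  - x = 5 OR y = 5: forces a choice: either x = 5 or y = 5

Split on the disjunction (x = 5 OR y = 5):
  • If x = 5: with x = 5, every remaining term of the linear equation is divisible by 3, so the left side is ≡ 0 (mod 3); but the right side 8 ≡ 2 (mod 3). No integers can satisfy it.
  • If y = 5: with y = 5, every remaining term of the linear equation is divisible by 2, so the left side is ≡ 0 (mod 2); but the right side -17 ≡ 1 (mod 2). No integers can satisfy it.
Both branches are infeasible, so the system has no integer solution.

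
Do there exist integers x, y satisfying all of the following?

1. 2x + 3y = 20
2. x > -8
Yes

Take x = 1, y = 6. Substituting into each constraint:
  (1) 2(1) + 3(6) = 20 ✓
  (2) 1 > -8 ✓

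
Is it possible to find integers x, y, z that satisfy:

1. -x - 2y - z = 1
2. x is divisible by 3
Yes

Take x = 0, y = 0, z = -1. Substituting into each constraint:
  (1) 0 - 2(0) + 1 = 1 ✓
  (2) 0 = 3 × 0, remainder 0 ✓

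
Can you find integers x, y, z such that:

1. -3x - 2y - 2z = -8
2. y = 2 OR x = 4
Yes

Take x = 4, y = -2, z = 0. Substituting into each constraint:
  (1) -3(4) - 2(-2) - 2(0) = -8 ✓
  (2) x = 4, target 4 ✓ (second branch holds)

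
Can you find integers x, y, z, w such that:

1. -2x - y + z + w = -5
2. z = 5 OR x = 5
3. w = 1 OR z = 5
Yes

Take x = 0, y = 10, z = 5, w = 0. Substituting into each constraint:
  (1) -2(0) + (-10) + 5 + 0 = -5 ✓
  (2) z = 5, target 5 ✓ (first branch holds)
  (3) z = 5, target 5 ✓ (second branch holds)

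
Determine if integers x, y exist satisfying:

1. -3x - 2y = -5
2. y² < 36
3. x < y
Yes

Take x = -1, y = 4. Substituting into each constraint:
  (1) -3(-1) - 2(4) = -5 ✓
  (2) y² = (4)² = 16, and 16 < 36 ✓
  (3) -1 < 4 ✓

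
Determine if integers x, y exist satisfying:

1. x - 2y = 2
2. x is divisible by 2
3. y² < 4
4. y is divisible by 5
Yes

Take x = 2, y = 0. Substituting into each constraint:
  (1) 2 - 2(0) = 2 ✓
  (2) 2 = 2 × 1, remainder 0 ✓
  (3) y² = (0)² = 0, and 0 < 4 ✓
  (4) 0 = 5 × 0, remainder 0 ✓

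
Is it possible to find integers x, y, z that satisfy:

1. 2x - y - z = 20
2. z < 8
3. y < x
Yes

Take x = 1, y = 0, z = -18. Substituting into each constraint:
  (1) 2(1) + 0 + 18 = 20 ✓
  (2) -18 < 8 ✓
  (3) 0 < 1 ✓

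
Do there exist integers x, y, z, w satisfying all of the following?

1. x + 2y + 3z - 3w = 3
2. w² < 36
Yes

Take x = 0, y = 0, z = 0, w = -1. Substituting into each constraint:
  (1) 0 + 2(0) + 3(0) - 3(-1) = 3 ✓
  (2) w² = (-1)² = 1, and 1 < 36 ✓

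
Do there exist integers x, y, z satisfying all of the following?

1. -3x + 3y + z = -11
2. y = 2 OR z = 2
Yes

Take x = 0, y = 2, z = -17. Substituting into each constraint:
  (1) -3(0) + 3(2) + (-17) = -11 ✓
  (2) y = 2, target 2 ✓ (first branch holds)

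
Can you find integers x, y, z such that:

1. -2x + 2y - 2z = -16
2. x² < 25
Yes

Take x = 0, y = -8, z = 0. Substituting into each constraint:
  (1) -2(0) + 2(-8) - 2(0) = -16 ✓
  (2) x² = (0)² = 0, and 0 < 25 ✓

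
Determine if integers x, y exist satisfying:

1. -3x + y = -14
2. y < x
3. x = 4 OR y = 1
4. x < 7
Yes

Take x = 5, y = 1. Substituting into each constraint:
  (1) -3(5) + 1 = -14 ✓
  (2) 1 < 5 ✓
  (3) y = 1, target 1 ✓ (second branch holds)
  (4) 5 < 7 ✓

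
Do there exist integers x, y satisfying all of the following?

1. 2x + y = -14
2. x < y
Yes

Take x = -5, y = -4. Substituting into each constraint:
  (1) 2(-5) + (-4) = -14 ✓
  (2) -5 < -4 ✓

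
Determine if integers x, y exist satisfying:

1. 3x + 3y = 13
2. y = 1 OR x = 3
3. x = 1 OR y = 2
No

Even the single constraint (3x + 3y = 13) is infeasible over the integers.

  - 3x + 3y = 13: every term on the left is divisible by 3, so the LHS ≡ 0 (mod 3), but the RHS 13 is not — no integer solution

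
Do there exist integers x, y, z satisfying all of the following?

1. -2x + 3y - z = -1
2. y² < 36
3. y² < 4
Yes

Take x = 0, y = 0, z = 1. Substituting into each constraint:
  (1) -2(0) + 3(0) + (-1) = -1 ✓
  (2) y² = (0)² = 0, and 0 < 36 ✓
  (3) y² = (0)² = 0, and 0 < 4 ✓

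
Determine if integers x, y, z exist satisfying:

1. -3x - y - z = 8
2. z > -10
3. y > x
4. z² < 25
Yes

Take x = -3, y = 1, z = 0. Substituting into each constraint:
  (1) -3(-3) + (-1) + 0 = 8 ✓
  (2) 0 > -10 ✓
  (3) 1 > -3 ✓
  (4) z² = (0)² = 0, and 0 < 25 ✓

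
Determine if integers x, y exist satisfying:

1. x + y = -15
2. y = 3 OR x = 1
Yes

Take x = 1, y = -16. Substituting into each constraint:
  (1) 1 + (-16) = -15 ✓
  (2) x = 1, target 1 ✓ (second branch holds)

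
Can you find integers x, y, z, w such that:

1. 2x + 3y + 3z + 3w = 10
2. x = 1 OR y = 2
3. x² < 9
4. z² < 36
Yes

Take x = 2, y = 2, z = 0, w = 0. Substituting into each constraint:
  (1) 2(2) + 3(2) + 3(0) + 3(0) = 10 ✓
  (2) y = 2, target 2 ✓ (second branch holds)
  (3) x² = (2)² = 4, and 4 < 9 ✓
  (4) z² = (0)² = 0, and 0 < 36 ✓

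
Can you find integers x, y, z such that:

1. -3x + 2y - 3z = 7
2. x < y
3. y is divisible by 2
Yes

Take x = 1, y = 2, z = -2. Substituting into each constraint:
  (1) -3(1) + 2(2) - 3(-2) = 7 ✓
  (2) 1 < 2 ✓
  (3) 2 = 2 × 1, remainder 0 ✓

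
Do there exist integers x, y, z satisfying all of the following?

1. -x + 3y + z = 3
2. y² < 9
Yes

Take x = 0, y = 0, z = 3. Substituting into each constraint:
  (1) 0 + 3(0) + 3 = 3 ✓
  (2) y² = (0)² = 0, and 0 < 9 ✓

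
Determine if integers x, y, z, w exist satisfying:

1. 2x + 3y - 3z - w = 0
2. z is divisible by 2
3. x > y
Yes

Take x = 0, y = -1, z = 0, w = -3. Substituting into each constraint:
  (1) 2(0) + 3(-1) - 3(0) + 3 = 0 ✓
  (2) 0 = 2 × 0, remainder 0 ✓
  (3) 0 > -1 ✓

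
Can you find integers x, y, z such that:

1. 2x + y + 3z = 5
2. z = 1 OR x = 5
Yes

Take x = 0, y = 2, z = 1. Substituting into each constraint:
  (1) 2(0) + 2 + 3(1) = 5 ✓
  (2) z = 1, target 1 ✓ (first branch holds)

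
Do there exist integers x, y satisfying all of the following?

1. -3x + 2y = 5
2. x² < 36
Yes

Take x = -1, y = 1. Substituting into each constraint:
  (1) -3(-1) + 2(1) = 5 ✓
  (2) x² = (-1)² = 1, and 1 < 36 ✓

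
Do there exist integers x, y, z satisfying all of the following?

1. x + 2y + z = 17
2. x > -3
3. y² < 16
Yes

Take x = 0, y = 0, z = 17. Substituting into each constraint:
  (1) 0 + 2(0) + 17 = 17 ✓
  (2) 0 > -3 ✓
  (3) y² = (0)² = 0, and 0 < 16 ✓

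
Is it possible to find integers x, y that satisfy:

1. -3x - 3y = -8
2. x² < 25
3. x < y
No

Even the single constraint (-3x - 3y = -8) is infeasible over the integers.

  - -3x - 3y = -8: every term on the left is divisible by 3, so the LHS ≡ 0 (mod 3), but the RHS -8 is not — no integer solution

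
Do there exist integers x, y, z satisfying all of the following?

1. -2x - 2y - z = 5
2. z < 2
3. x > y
Yes

Take x = 0, y = -1, z = -3. Substituting into each constraint:
  (1) -2(0) - 2(-1) + 3 = 5 ✓
  (2) -3 < 2 ✓
  (3) 0 > -1 ✓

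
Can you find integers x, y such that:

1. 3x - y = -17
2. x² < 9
Yes

Take x = 0, y = 17. Substituting into each constraint:
  (1) 3(0) + (-17) = -17 ✓
  (2) x² = (0)² = 0, and 0 < 9 ✓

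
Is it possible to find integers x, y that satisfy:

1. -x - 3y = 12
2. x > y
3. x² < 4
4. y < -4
No

A contradictory subset is {-x - 3y = 12, x² < 4, y < -4}. No integer assignment can satisfy these jointly:

  - -x - 3y = 12: is a linear equation tying the variables together
  - x² < 4: restricts x to |x| ≤ 1
  - y < -4: bounds one variable relative to a constant

Range argument: with x ∈ [-1, 1], y ∈ [−∞, -5], the left side of the equation is at least 14, but the right side is 12 < 14. No integer solution exists.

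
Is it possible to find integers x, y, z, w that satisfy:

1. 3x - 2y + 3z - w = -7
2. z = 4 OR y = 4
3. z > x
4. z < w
Yes

Take x = -4, y = 1, z = 4, w = 5. Substituting into each constraint:
  (1) 3(-4) - 2(1) + 3(4) + (-5) = -7 ✓
  (2) z = 4, target 4 ✓ (first branch holds)
  (3) 4 > -4 ✓
  (4) 4 < 5 ✓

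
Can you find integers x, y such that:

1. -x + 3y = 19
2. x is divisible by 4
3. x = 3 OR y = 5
Yes

Take x = -4, y = 5. Substituting into each constraint:
  (1) 4 + 3(5) = 19 ✓
  (2) -4 = 4 × -1, remainder 0 ✓
  (3) y = 5, target 5 ✓ (second branch holds)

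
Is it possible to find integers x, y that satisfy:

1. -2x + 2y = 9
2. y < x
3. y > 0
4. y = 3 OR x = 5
No

Even the single constraint (-2x + 2y = 9) is infeasible over the integers.

  - -2x + 2y = 9: every term on the left is divisible by 2, so the LHS ≡ 0 (mod 2), but the RHS 9 is not — no integer solution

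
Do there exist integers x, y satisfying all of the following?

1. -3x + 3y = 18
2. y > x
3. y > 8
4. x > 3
Yes

Take x = 4, y = 10. Substituting into each constraint:
  (1) -3(4) + 3(10) = 18 ✓
  (2) 10 > 4 ✓
  (3) 10 > 8 ✓
  (4) 4 > 3 ✓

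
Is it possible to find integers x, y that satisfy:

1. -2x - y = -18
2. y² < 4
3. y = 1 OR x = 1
No

The full constraint system is jointly infeasible over the integers. Each constraint and what it forces:

  - -2x - y = -18: is a linear equation tying the variables together
  - y² < 4: restricts y to |y| ≤ 1
  - y = 1 OR x = 1: forces a choice: either y = 1 or x = 1

Split on the disjunction (y = 1 OR x = 1):
  • If y = 1: with y = 1, every remaining term of the linear equation is divisible by 2, so the left side is ≡ 0 (mod 2); but the right side -17 ≡ 1 (mod 2). No integers can satisfy it.
  • If x = 1: the equation forces y = 16, but y² < 4 requires |y| ≤ 1.
Both branches are infeasible, so the system has no integer solution.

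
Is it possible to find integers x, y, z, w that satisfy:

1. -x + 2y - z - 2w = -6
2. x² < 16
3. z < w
Yes

Take x = 0, y = -2, z = 0, w = 1. Substituting into each constraint:
  (1) 0 + 2(-2) + 0 - 2(1) = -6 ✓
  (2) x² = (0)² = 0, and 0 < 16 ✓
  (3) 0 < 1 ✓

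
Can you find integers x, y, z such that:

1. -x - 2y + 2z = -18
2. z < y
Yes

Take x = 16, y = 1, z = 0. Substituting into each constraint:
  (1) (-16) - 2(1) + 2(0) = -18 ✓
  (2) 0 < 1 ✓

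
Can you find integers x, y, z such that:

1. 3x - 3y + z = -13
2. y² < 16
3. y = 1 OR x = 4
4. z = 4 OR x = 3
Yes

Take x = 3, y = 1, z = -19. Substituting into each constraint:
  (1) 3(3) - 3(1) + (-19) = -13 ✓
  (2) y² = (1)² = 1, and 1 < 16 ✓
  (3) y = 1, target 1 ✓ (first branch holds)
  (4) x = 3, target 3 ✓ (second branch holds)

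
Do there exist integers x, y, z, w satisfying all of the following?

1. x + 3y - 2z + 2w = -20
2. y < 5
Yes

Take x = 0, y = 0, z = 0, w = -10. Substituting into each constraint:
  (1) 0 + 3(0) - 2(0) + 2(-10) = -20 ✓
  (2) 0 < 5 ✓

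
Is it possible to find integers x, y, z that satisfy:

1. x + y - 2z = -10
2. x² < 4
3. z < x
Yes

Take x = 0, y = -12, z = -1. Substituting into each constraint:
  (1) 0 + (-12) - 2(-1) = -10 ✓
  (2) x² = (0)² = 0, and 0 < 4 ✓
  (3) -1 < 0 ✓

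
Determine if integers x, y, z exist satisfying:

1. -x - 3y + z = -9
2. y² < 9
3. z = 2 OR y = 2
Yes

Take x = 0, y = 2, z = -3. Substituting into each constraint:
  (1) 0 - 3(2) + (-3) = -9 ✓
  (2) y² = (2)² = 4, and 4 < 9 ✓
  (3) y = 2, target 2 ✓ (second branch holds)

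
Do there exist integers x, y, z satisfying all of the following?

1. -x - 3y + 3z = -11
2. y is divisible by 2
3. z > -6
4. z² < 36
Yes

Take x = 2, y = 0, z = -3. Substituting into each constraint:
  (1) (-2) - 3(0) + 3(-3) = -11 ✓
  (2) 0 = 2 × 0, remainder 0 ✓
  (3) -3 > -6 ✓
  (4) z² = (-3)² = 9, and 9 < 36 ✓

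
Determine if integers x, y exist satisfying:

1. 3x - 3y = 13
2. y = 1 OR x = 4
No

Even the single constraint (3x - 3y = 13) is infeasible over the integers.

  - 3x - 3y = 13: every term on the left is divisible by 3, so the LHS ≡ 0 (mod 3), but the RHS 13 is not — no integer solution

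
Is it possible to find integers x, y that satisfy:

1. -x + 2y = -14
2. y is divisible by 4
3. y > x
Yes

Take x = -18, y = -16. Substituting into each constraint:
  (1) 18 + 2(-16) = -14 ✓
  (2) -16 = 4 × -4, remainder 0 ✓
  (3) -16 > -18 ✓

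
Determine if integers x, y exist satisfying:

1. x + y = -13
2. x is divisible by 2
Yes

Take x = 0, y = -13. Substituting into each constraint:
  (1) 0 + (-13) = -13 ✓
  (2) 0 = 2 × 0, remainder 0 ✓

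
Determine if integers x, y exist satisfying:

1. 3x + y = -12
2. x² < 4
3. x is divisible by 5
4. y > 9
No

A contradictory subset is {3x + y = -12, x² < 4, y > 9}. No integer assignment can satisfy these jointly:

  - 3x + y = -12: is a linear equation tying the variables together
  - x² < 4: restricts x to |x| ≤ 1
  - y > 9: bounds one variable relative to a constant

Range argument: with x ∈ [-1, 1], y ∈ [10, ∞], the left side of the equation is at least 7, but the right side is -12 < 7. No integer solution exists.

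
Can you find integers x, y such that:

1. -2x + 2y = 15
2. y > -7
No

Even the single constraint (-2x + 2y = 15) is infeasible over the integers.

  - -2x + 2y = 15: every term on the left is divisible by 2, so the LHS ≡ 0 (mod 2), but the RHS 15 is not — no integer solution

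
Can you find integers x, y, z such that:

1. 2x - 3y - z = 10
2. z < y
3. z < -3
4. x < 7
Yes

Take x = 3, y = 0, z = -4. Substituting into each constraint:
  (1) 2(3) - 3(0) + 4 = 10 ✓
  (2) -4 < 0 ✓
  (3) -4 < -3 ✓
  (4) 3 < 7 ✓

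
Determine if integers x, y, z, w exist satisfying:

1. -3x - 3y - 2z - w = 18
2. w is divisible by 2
Yes

Take x = 0, y = 0, z = -9, w = 0. Substituting into each constraint:
  (1) -3(0) - 3(0) - 2(-9) + 0 = 18 ✓
  (2) 0 = 2 × 0, remainder 0 ✓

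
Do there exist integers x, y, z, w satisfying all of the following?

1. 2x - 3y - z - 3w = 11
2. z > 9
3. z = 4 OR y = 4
Yes

Take x = 17, y = 4, z = 11, w = 0. Substituting into each constraint:
  (1) 2(17) - 3(4) + (-11) - 3(0) = 11 ✓
  (2) 11 > 9 ✓
  (3) y = 4, target 4 ✓ (second branch holds)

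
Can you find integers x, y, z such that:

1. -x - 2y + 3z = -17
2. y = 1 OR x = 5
Yes

Take x = 0, y = 1, z = -5. Substituting into each constraint:
  (1) 0 - 2(1) + 3(-5) = -17 ✓
  (2) y = 1, target 1 ✓ (first branch holds)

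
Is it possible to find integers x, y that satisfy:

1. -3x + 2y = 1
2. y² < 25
Yes

Take x = 1, y = 2. Substituting into each constraint:
  (1) -3(1) + 2(2) = 1 ✓
  (2) y² = (2)² = 4, and 4 < 25 ✓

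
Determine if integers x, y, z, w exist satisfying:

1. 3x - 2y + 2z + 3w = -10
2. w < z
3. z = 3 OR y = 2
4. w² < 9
Yes

Take x = -1, y = 2, z = 0, w = -1. Substituting into each constraint:
  (1) 3(-1) - 2(2) + 2(0) + 3(-1) = -10 ✓
  (2) -1 < 0 ✓
  (3) y = 2, target 2 ✓ (second branch holds)
  (4) w² = (-1)² = 1, and 1 < 9 ✓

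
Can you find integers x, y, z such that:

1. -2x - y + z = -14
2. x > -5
Yes

Take x = 7, y = 0, z = 0. Substituting into each constraint:
  (1) -2(7) + 0 + 0 = -14 ✓
  (2) 7 > -5 ✓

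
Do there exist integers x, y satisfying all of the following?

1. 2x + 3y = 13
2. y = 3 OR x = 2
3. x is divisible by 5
No

The full constraint system is jointly infeasible over the integers. Each constraint and what it forces:

  - 2x + 3y = 13: is a linear equation tying the variables together
  - y = 3 OR x = 2: forces a choice: either y = 3 or x = 2
  - x is divisible by 5: restricts x to multiples of 5

Split on the disjunction (y = 3 OR x = 2):
  • If y = 3: with y = 3, writing x = 5x', every remaining term of the linear equation is divisible by 10, so the left side is ≡ 0 (mod 10); but the right side 4 ≡ 4 (mod 10). No integers can satisfy it.
  • If x = 2: this contradicts the divisibility constraint — 2 is not a multiple of 5.
Both branches are infeasible, so the system has no integer solution.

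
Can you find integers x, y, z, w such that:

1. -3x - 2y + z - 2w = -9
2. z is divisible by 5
Yes

Take x = 3, y = 0, z = 0, w = 0. Substituting into each constraint:
  (1) -3(3) - 2(0) + 0 - 2(0) = -9 ✓
  (2) 0 = 5 × 0, remainder 0 ✓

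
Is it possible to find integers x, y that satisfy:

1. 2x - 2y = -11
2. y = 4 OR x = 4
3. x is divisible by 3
No

Even the single constraint (2x - 2y = -11) is infeasible over the integers.

  - 2x - 2y = -11: every term on the left is divisible by 2, so the LHS ≡ 0 (mod 2), but the RHS -11 is not — no integer solution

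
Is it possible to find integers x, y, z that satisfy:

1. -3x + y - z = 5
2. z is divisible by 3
Yes

Take x = -1, y = 2, z = 0. Substituting into each constraint:
  (1) -3(-1) + 2 + 0 = 5 ✓
  (2) 0 = 3 × 0, remainder 0 ✓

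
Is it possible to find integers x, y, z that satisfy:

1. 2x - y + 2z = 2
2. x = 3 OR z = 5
Yes

Take x = -4, y = 0, z = 5. Substituting into each constraint:
  (1) 2(-4) + 0 + 2(5) = 2 ✓
  (2) z = 5, target 5 ✓ (second branch holds)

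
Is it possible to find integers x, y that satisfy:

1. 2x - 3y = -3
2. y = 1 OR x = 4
Yes

Take x = 0, y = 1. Substituting into each constraint:
  (1) 2(0) - 3(1) = -3 ✓
  (2) y = 1, target 1 ✓ (first branch holds)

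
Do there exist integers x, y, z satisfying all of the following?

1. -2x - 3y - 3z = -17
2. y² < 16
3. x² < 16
Yes

Take x = -2, y = 0, z = 7. Substituting into each constraint:
  (1) -2(-2) - 3(0) - 3(7) = -17 ✓
  (2) y² = (0)² = 0, and 0 < 16 ✓
  (3) x² = (-2)² = 4, and 4 < 16 ✓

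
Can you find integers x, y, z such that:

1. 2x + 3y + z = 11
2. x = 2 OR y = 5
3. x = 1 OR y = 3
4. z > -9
Yes

Take x = 1, y = 5, z = -6. Substituting into each constraint:
  (1) 2(1) + 3(5) + (-6) = 11 ✓
  (2) y = 5, target 5 ✓ (second branch holds)
  (3) x = 1, target 1 ✓ (first branch holds)
  (4) -6 > -9 ✓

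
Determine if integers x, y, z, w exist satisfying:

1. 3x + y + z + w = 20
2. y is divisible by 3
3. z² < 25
Yes

Take x = 6, y = 0, z = 2, w = 0. Substituting into each constraint:
  (1) 3(6) + 0 + 2 + 0 = 20 ✓
  (2) 0 = 3 × 0, remainder 0 ✓
  (3) z² = (2)² = 4, and 4 < 25 ✓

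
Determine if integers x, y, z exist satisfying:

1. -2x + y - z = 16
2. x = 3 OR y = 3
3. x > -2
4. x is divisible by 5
Yes

Take x = 0, y = 3, z = -13. Substituting into each constraint:
  (1) -2(0) + 3 + 13 = 16 ✓
  (2) y = 3, target 3 ✓ (second branch holds)
  (3) 0 > -2 ✓
  (4) 0 = 5 × 0, remainder 0 ✓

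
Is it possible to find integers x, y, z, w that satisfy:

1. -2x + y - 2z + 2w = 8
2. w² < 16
Yes

Take x = -4, y = 0, z = 0, w = 0. Substituting into each constraint:
  (1) -2(-4) + 0 - 2(0) + 2(0) = 8 ✓
  (2) w² = (0)² = 0, and 0 < 16 ✓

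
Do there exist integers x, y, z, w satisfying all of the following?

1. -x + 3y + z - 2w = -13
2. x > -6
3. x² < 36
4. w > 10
Yes

Take x = -5, y = 0, z = 4, w = 11. Substituting into each constraint:
  (1) 5 + 3(0) + 4 - 2(11) = -13 ✓
  (2) -5 > -6 ✓
  (3) x² = (-5)² = 25, and 25 < 36 ✓
  (4) 11 > 10 ✓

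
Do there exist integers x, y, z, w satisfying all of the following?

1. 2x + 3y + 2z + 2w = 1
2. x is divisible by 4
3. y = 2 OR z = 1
Yes

Take x = 0, y = 1, z = 1, w = -2. Substituting into each constraint:
  (1) 2(0) + 3(1) + 2(1) + 2(-2) = 1 ✓
  (2) 0 = 4 × 0, remainder 0 ✓
  (3) z = 1, target 1 ✓ (second branch holds)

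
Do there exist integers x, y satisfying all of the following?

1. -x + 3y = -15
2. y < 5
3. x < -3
Yes

Take x = -6, y = -7. Substituting into each constraint:
  (1) 6 + 3(-7) = -15 ✓
  (2) -7 < 5 ✓
  (3) -6 < -3 ✓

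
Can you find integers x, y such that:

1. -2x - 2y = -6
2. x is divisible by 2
Yes

Take x = 0, y = 3. Substituting into each constraint:
  (1) -2(0) - 2(3) = -6 ✓
  (2) 0 = 2 × 0, remainder 0 ✓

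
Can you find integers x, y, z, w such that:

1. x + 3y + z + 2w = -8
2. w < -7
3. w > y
Yes

Take x = 35, y = -9, z = 0, w = -8. Substituting into each constraint:
  (1) 35 + 3(-9) + 0 + 2(-8) = -8 ✓
  (2) -8 < -7 ✓
  (3) -8 > -9 ✓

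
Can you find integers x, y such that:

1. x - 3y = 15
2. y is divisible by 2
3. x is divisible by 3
Yes

Take x = -3, y = -6. Substituting into each constraint:
  (1) (-3) - 3(-6) = 15 ✓
  (2) -6 = 2 × -3, remainder 0 ✓
  (3) -3 = 3 × -1, remainder 0 ✓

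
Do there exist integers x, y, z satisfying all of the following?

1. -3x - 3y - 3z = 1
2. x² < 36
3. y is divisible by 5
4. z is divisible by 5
No

Even the single constraint (-3x - 3y - 3z = 1) is infeasible over the integers.

  - -3x - 3y - 3z = 1: every term on the left is divisible by 3, so the LHS ≡ 0 (mod 3), but the RHS 1 is not — no integer solution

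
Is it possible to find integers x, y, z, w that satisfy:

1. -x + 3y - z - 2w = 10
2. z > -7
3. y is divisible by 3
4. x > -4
Yes

Take x = 0, y = 0, z = 0, w = -5. Substituting into each constraint:
  (1) 0 + 3(0) + 0 - 2(-5) = 10 ✓
  (2) 0 > -7 ✓
  (3) 0 = 3 × 0, remainder 0 ✓
  (4) 0 > -4 ✓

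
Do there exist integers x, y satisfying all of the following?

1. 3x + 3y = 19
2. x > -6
No

Even the single constraint (3x + 3y = 19) is infeasible over the integers.

  - 3x + 3y = 19: every term on the left is divisible by 3, so the LHS ≡ 0 (mod 3), but the RHS 19 is not — no integer solution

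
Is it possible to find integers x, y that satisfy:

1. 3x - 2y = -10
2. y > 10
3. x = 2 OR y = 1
No

The full constraint system is jointly infeasible over the integers. Each constraint and what it forces:

  - 3x - 2y = -10: is a linear equation tying the variables together
  - y > 10: bounds one variable relative to a constant
  - x = 2 OR y = 1: forces a choice: either x = 2 or y = 1

Split on the disjunction (x = 2 OR y = 1):
  • If x = 2: the equation forces y = 8, which contradicts the bound y ≥ 11.
  • If y = 1: this contradicts the bound y ≥ 11.
Both branches are infeasible, so the system has no integer solution.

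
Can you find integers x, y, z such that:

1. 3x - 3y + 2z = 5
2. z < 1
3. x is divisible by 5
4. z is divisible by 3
No

A contradictory subset is {3x - 3y + 2z = 5, z is divisible by 3}. No integer assignment can satisfy these jointly:

  - 3x - 3y + 2z = 5: is a linear equation tying the variables together
  - z is divisible by 3: restricts z to multiples of 3

Modular obstruction: writing z = 3z', every remaining term of the linear equation is divisible by 3, so the left side is ≡ 0 (mod 3); but the right side 5 ≡ 2 (mod 3). No integers can satisfy it.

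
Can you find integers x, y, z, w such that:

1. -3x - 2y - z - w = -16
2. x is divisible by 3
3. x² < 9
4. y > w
Yes

Take x = 0, y = 0, z = 17, w = -1. Substituting into each constraint:
  (1) -3(0) - 2(0) + (-17) + 1 = -16 ✓
  (2) 0 = 3 × 0, remainder 0 ✓
  (3) x² = (0)² = 0, and 0 < 9 ✓
  (4) 0 > -1 ✓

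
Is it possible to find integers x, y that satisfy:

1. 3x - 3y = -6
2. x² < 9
Yes

Take x = -2, y = 0. Substituting into each constraint:
  (1) 3(-2) - 3(0) = -6 ✓
  (2) x² = (-2)² = 4, and 4 < 9 ✓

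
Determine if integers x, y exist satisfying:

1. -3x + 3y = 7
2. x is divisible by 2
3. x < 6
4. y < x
No

Even the single constraint (-3x + 3y = 7) is infeasible over the integers.

  - -3x + 3y = 7: every term on the left is divisible by 3, so the LHS ≡ 0 (mod 3), but the RHS 7 is not — no integer solution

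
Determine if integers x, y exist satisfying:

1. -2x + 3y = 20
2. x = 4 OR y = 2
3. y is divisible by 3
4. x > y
No

A contradictory subset is {-2x + 3y = 20, x = 4 OR y = 2, x > y}. No integer assignment can satisfy these jointly:

  - -2x + 3y = 20: is a linear equation tying the variables together
  - x = 4 OR y = 2: forces a choice: either x = 4 or y = 2
  - x > y: bounds one variable relative to another variable

Split on the disjunction (x = 4 OR y = 2):
  • If x = 4: with x = 4, every remaining term of the linear equation is divisible by 3, so the left side is ≡ 0 (mod 3); but the right side 28 ≡ 1 (mod 3). No integers can satisfy it.
  • If y = 2: the equation forces x = -7, giving (y, x) = (2, -7), which violates x > y.
Both branches are infeasible, so the system has no integer solution.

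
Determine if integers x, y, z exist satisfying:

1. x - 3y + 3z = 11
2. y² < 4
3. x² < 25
Yes

Take x = -1, y = 0, z = 4. Substituting into each constraint:
  (1) (-1) - 3(0) + 3(4) = 11 ✓
  (2) y² = (0)² = 0, and 0 < 4 ✓
  (3) x² = (-1)² = 1, and 1 < 25 ✓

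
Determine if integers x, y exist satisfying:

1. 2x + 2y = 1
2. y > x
No

Even the single constraint (2x + 2y = 1) is infeasible over the integers.

  - 2x + 2y = 1: every term on the left is divisible by 2, so the LHS ≡ 0 (mod 2), but the RHS 1 is not — no integer solution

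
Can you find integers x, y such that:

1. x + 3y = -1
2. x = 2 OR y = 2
Yes

Take x = -7, y = 2. Substituting into each constraint:
  (1) (-7) + 3(2) = -1 ✓
  (2) y = 2, target 2 ✓ (second branch holds)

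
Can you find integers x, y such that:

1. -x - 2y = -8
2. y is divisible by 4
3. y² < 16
Yes

Take x = 8, y = 0. Substituting into each constraint:
  (1) (-8) - 2(0) = -8 ✓
  (2) 0 = 4 × 0, remainder 0 ✓
  (3) y² = (0)² = 0, and 0 < 16 ✓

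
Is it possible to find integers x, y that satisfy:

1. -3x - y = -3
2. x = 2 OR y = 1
Yes

Take x = 2, y = -3. Substituting into each constraint:
  (1) -3(2) + 3 = -3 ✓
  (2) x = 2, target 2 ✓ (first branch holds)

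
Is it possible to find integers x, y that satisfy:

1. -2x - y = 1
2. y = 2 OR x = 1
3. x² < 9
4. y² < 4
No

A contradictory subset is {-2x - y = 1, y = 2 OR x = 1, y² < 4}. No integer assignment can satisfy these jointly:

  - -2x - y = 1: is a linear equation tying the variables together
  - y = 2 OR x = 1: forces a choice: either y = 2 or x = 1
  - y² < 4: restricts y to |y| ≤ 1

Split on the disjunction (y = 2 OR x = 1):
  • If y = 2: this contradicts y² < 4, which requires |y| ≤ 1.
  • If x = 1: the equation forces y = -3, but y² < 4 requires |y| ≤ 1.
Both branches are infeasible, so the system has no integer solution.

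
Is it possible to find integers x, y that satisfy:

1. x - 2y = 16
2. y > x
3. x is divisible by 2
Yes

Take x = -18, y = -17. Substituting into each constraint:
  (1) (-18) - 2(-17) = 16 ✓
  (2) -17 > -18 ✓
  (3) -18 = 2 × -9, remainder 0 ✓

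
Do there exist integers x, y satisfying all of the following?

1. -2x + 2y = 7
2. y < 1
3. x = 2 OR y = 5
No

Even the single constraint (-2x + 2y = 7) is infeasible over the integers.

  - -2x + 2y = 7: every term on the left is divisible by 2, so the LHS ≡ 0 (mod 2), but the RHS 7 is not — no integer solution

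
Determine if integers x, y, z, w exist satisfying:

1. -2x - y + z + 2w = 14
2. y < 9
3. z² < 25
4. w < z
Yes

Take x = -7, y = 1, z = 1, w = 0. Substituting into each constraint:
  (1) -2(-7) + (-1) + 1 + 2(0) = 14 ✓
  (2) 1 < 9 ✓
  (3) z² = (1)² = 1, and 1 < 25 ✓
  (4) 0 < 1 ✓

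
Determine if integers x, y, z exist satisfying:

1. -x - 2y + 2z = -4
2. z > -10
Yes

Take x = 0, y = 0, z = -2. Substituting into each constraint:
  (1) 0 - 2(0) + 2(-2) = -4 ✓
  (2) -2 > -10 ✓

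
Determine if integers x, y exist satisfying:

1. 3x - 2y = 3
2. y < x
Yes

Take x = 1, y = 0. Substituting into each constraint:
  (1) 3(1) - 2(0) = 3 ✓
  (2) 0 < 1 ✓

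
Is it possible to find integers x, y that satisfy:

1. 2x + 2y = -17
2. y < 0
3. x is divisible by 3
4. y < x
No

Even the single constraint (2x + 2y = -17) is infeasible over the integers.

  - 2x + 2y = -17: every term on the left is divisible by 2, so the LHS ≡ 0 (mod 2), but the RHS -17 is not — no integer solution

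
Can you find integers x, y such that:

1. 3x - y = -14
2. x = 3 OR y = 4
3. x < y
Yes

Take x = 3, y = 23. Substituting into each constraint:
  (1) 3(3) + (-23) = -14 ✓
  (2) x = 3, target 3 ✓ (first branch holds)
  (3) 3 < 23 ✓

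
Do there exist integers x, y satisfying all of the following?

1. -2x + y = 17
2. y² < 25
Yes

Take x = -8, y = 1. Substituting into each constraint:
  (1) -2(-8) + 1 = 17 ✓
  (2) y² = (1)² = 1, and 1 < 25 ✓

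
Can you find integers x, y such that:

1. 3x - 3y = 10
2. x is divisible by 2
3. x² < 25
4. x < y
No

Even the single constraint (3x - 3y = 10) is infeasible over the integers.

  - 3x - 3y = 10: every term on the left is divisible by 3, so the LHS ≡ 0 (mod 3), but the RHS 10 is not — no integer solution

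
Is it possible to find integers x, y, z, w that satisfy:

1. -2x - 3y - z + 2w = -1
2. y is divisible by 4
Yes

Take x = 0, y = 0, z = 1, w = 0. Substituting into each constraint:
  (1) -2(0) - 3(0) + (-1) + 2(0) = -1 ✓
  (2) 0 = 4 × 0, remainder 0 ✓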